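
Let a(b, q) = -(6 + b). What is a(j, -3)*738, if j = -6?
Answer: 0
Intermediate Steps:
a(b, q) = -6 - b
a(j, -3)*738 = (-6 - 1*(-6))*738 = (-6 + 6)*738 = 0*738 = 0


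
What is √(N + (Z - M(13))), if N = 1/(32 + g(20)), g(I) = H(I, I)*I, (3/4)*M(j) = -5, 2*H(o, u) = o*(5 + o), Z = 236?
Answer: √13825290426/7548 ≈ 15.578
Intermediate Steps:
H(o, u) = o*(5 + o)/2 (H(o, u) = (o*(5 + o))/2 = o*(5 + o)/2)
M(j) = -20/3 (M(j) = (4/3)*(-5) = -20/3)
g(I) = I²*(5 + I)/2 (g(I) = (I*(5 + I)/2)*I = I²*(5 + I)/2)
N = 1/5032 (N = 1/(32 + (½)*20²*(5 + 20)) = 1/(32 + (½)*400*25) = 1/(32 + 5000) = 1/5032 ≈ 0.00019873)
√(N + (Z - M(13))) = √(1/5032 + (236 - 1*(-20/3))) = √(1/5032 + (236 + 20/3)) = √(1/5032 + 728/3) = √(3663299/15096) = √13825290426/7548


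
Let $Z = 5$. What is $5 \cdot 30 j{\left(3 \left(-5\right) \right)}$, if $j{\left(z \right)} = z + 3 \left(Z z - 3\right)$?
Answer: $-37350$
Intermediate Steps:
$j{\left(z \right)} = -9 + 16 z$ ($j{\left(z \right)} = z + 3 \left(5 z - 3\right) = z + 3 \left(-3 + 5 z\right) = z + \left(-9 + 15 z\right) = -9 + 16 z$)
$5 \cdot 30 j{\left(3 \left(-5\right) \right)} = 5 \cdot 30 \left(-9 + 16 \cdot 3 \left(-5\right)\right) = 150 \left(-9 + 16 \left(-15\right)\right) = 150 \left(-9 - 240\right) = 150 \left(-249\right) = -37350$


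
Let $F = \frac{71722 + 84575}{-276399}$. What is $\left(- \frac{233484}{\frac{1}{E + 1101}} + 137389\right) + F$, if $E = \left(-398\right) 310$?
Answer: $\frac{2630427316595426}{92133} \approx 2.855 \cdot 10^{10}$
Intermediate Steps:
$E = -123380$
$F = - \frac{52099}{92133}$ ($F = 156297 \left(- \frac{1}{276399}\right) = - \frac{52099}{92133} \approx -0.56548$)
$\left(- \frac{233484}{\frac{1}{E + 1101}} + 137389\right) + F = \left(- \frac{233484}{\frac{1}{-123380 + 1101}} + 137389\right) - \frac{52099}{92133} = \left(- \frac{233484}{\frac{1}{-122279}} + 137389\right) - \frac{52099}{92133} = \left(- \frac{233484}{- \frac{1}{122279}} + 137389\right) - \frac{52099}{92133} = \left(\left(-233484\right) \left(-122279\right) + 137389\right) - \frac{52099}{92133} = \left(28550190036 + 137389\right) - \frac{52099}{92133} = 28550327425 - \frac{52099}{92133} = \frac{2630427316595426}{92133}$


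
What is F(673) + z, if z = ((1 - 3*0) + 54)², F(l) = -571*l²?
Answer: -258619434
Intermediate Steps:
z = 3025 (z = ((1 + 0) + 54)² = (1 + 54)² = 55² = 3025)
F(673) + z = -571*673² + 3025 = -571*452929 + 3025 = -258622459 + 3025 = -258619434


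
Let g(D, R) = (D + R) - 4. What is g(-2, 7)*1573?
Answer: 1573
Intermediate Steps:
g(D, R) = -4 + D + R
g(-2, 7)*1573 = (-4 - 2 + 7)*1573 = 1*1573 = 1573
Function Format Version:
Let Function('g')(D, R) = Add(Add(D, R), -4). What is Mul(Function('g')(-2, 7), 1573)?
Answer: 1573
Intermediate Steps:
Function('g')(D, R) = Add(-4, D, R)
Mul(Function('g')(-2, 7), 1573) = Mul(Add(-4, -2, 7), 1573) = Mul(1, 1573) = 1573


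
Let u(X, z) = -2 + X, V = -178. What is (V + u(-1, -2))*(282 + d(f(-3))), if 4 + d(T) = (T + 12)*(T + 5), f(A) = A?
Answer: -53576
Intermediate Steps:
d(T) = -4 + (5 + T)*(12 + T) (d(T) = -4 + (T + 12)*(T + 5) = -4 + (12 + T)*(5 + T) = -4 + (5 + T)*(12 + T))
(V + u(-1, -2))*(282 + d(f(-3))) = (-178 + (-2 - 1))*(282 + (56 + (-3)² + 17*(-3))) = (-178 - 3)*(282 + (56 + 9 - 51)) = -181*(282 + 14) = -181*296 = -53576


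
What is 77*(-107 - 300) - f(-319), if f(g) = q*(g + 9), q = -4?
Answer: -32579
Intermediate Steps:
f(g) = -36 - 4*g (f(g) = -4*(g + 9) = -4*(9 + g) = -36 - 4*g)
77*(-107 - 300) - f(-319) = 77*(-107 - 300) - (-36 - 4*(-319)) = 77*(-407) - (-36 + 1276) = -31339 - 1*1240 = -31339 - 1240 = -32579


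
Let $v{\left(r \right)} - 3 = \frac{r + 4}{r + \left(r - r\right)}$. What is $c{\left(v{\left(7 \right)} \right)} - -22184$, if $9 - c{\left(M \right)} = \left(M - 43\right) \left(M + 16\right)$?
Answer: $\frac{1126193}{49} \approx 22984.0$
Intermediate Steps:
$v{\left(r \right)} = 3 + \frac{4 + r}{r}$ ($v{\left(r \right)} = 3 + \frac{r + 4}{r + \left(r - r\right)} = 3 + \frac{4 + r}{r + 0} = 3 + \frac{4 + r}{r}$)
$c{\left(M \right)} = 9 - \left(-43 + M\right) \left(16 + M\right)$ ($c{\left(M \right)} = 9 - \left(M - 43\right) \left(M + 16\right) = 9 - \left(-43 + M\right) \left(16 + M\right)$)
$c{\left(v{\left(7 \right)} \right)} - -22184 = \left(697 - \left(4 + \frac{4}{7}\right)^{2} + 27 \left(4 + \frac{4}{7}\right)\right) - -22184 = \left(697 - \left(4 + 4 \cdot \frac{1}{7}\right)^{2} + 27 \left(4 + 4 \cdot \frac{1}{7}\right)\right) + 22184 = \left(697 - \left(4 + \frac{4}{7}\right)^{2} + 27 \left(4 + \frac{4}{7}\right)\right) + 22184 = \left(697 - \left(\frac{32}{7}\right)^{2} + 27 \cdot \frac{32}{7}\right) + 22184 = \left(697 - \frac{1024}{49} + \frac{864}{7}\right) + 22184 = \frac{39177}{49} + 22184 = \frac{1126193}{49}$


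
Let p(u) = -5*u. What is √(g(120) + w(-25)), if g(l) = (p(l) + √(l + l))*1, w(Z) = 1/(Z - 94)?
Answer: √(-8496719 + 56644*√15)/119 ≈ 24.177*I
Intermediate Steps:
w(Z) = 1/(-94 + Z)
g(l) = -5*l + √2*√l (g(l) = (-5*l + √(l + l))*1 = (-5*l + √(2*l))*1 = (-5*l + √2*√l)*1 = -5*l + √2*√l)
√(g(120) + w(-25)) = √((-5*120 + √2*√120) + 1/(-94 - 25)) = √((-600 + √2*(2*√30)) + 1/(-119)) = √((-600 + 4*√15) - 1/119) = √(-71401/119 + 4*√15)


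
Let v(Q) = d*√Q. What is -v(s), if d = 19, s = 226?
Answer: -19*√226 ≈ -285.63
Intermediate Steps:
v(Q) = 19*√Q
-v(s) = -19*√226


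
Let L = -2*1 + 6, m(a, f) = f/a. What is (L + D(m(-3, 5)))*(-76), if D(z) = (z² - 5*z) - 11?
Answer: -2812/9 ≈ -312.44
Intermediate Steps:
L = 4 (L = -2 + 6 = 4)
D(z) = -11 + z² - 5*z
(L + D(m(-3, 5)))*(-76) = (4 + (-11 + (5/(-3))² - 25/(-3)))*(-76) = (4 + (-11 + (5*(-⅓))² - 25*(-1)/3))*(-76) = (4 + (-11 + (-5/3)² - 5*(-5/3)))*(-76) = (4 + (-11 + 25/9 + 25/3))*(-76) = (4 + ⅑)*(-76) = (37/9)*(-76) = -2812/9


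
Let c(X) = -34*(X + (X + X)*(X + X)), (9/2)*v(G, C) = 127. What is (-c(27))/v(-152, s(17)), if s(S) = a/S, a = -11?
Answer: 450279/127 ≈ 3545.5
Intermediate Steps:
s(S) = -11/S
v(G, C) = 254/9 (v(G, C) = (2/9)*127 = 254/9)
c(X) = -136*X**2 - 34*X (c(X) = -34*(X + (2*X)*(2*X)) = -34*(X + 4*X**2) = -136*X**2 - 34*X)
(-c(27))/v(-152, s(17)) = (-(-34)*27*(1 + 4*27))/(254/9) = -(-34)*27*(1 + 108)*(9/254) = -(-34)*27*109*(9/254) = -1*(-100062)*(9/254) = 100062*(9/254) = 450279/127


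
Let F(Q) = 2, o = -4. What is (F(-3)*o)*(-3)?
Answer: 24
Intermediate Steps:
(F(-3)*o)*(-3) = (2*(-4))*(-3) = -8*(-3) = 24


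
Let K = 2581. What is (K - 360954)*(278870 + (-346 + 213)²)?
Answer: -106278738507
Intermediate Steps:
(K - 360954)*(278870 + (-346 + 213)²) = (2581 - 360954)*(278870 + (-346 + 213)²) = -358373*(278870 + (-133)²) = -358373*(278870 + 17689) = -358373*296559 = -106278738507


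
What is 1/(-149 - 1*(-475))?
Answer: 1/326 ≈ 0.0030675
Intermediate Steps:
1/(-149 - 1*(-475)) = 1/(-149 + 475) = 1/326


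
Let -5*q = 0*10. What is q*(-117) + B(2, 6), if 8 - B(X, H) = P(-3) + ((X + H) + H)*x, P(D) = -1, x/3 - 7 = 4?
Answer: -453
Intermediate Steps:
x = 33 (x = 21 + 3*4 = 21 + 12 = 33)
q = 0 (q = -0*10 = -⅕*0 = 0)
B(X, H) = 9 - 66*H - 33*X (B(X, H) = 8 - (-1 + ((X + H) + H)*33) = 8 - (-1 + ((H + X) + H)*33) = 8 - (-1 + (X + 2*H)*33) = 8 - (-1 + (33*X + 66*H)) = 8 - (-1 + 33*X + 66*H) = 8 + (1 - 66*H - 33*X) = 9 - 66*H - 33*X)
q*(-117) + B(2, 6) = 0*(-117) + (9 - 66*6 - 33*2) = 0 + (9 - 396 - 66) = 0 - 453 = -453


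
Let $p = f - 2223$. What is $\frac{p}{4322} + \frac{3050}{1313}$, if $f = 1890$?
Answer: $\frac{12744871}{5674786} \approx 2.2459$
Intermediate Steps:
$p = -333$ ($p = 1890 - 2223 = -333$)
$\frac{p}{4322} + \frac{3050}{1313} = - \frac{333}{4322} + \frac{3050}{1313} = \frac{12744871}{5674786}$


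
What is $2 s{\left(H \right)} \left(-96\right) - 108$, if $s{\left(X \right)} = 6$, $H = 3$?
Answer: $-1260$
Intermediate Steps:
$2 s{\left(H \right)} \left(-96\right) - 108 = 2 \cdot 6 \left(-96\right) - 108 = 12 \left(-96\right) - 108 = -1152 - 108 = -1260$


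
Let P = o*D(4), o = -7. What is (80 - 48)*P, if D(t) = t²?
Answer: -3584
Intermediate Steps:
P = -112 (P = -7*4² = -7*16 = -112)
(80 - 48)*P = (80 - 48)*(-112) = 32*(-112) = -3584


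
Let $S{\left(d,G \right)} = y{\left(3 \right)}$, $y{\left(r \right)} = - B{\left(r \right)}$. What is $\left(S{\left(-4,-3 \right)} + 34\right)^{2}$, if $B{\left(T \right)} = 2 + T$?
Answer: $841$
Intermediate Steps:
$y{\left(r \right)} = -2 - r$ ($y{\left(r \right)} = - (2 + r) = -2 - r$)
$S{\left(d,G \right)} = -5$ ($S{\left(d,G \right)} = -2 - 3 = -5$)
$\left(S{\left(-4,-3 \right)} + 34\right)^{2} = \left(-5 + 34\right)^{2} = 29^{2} = 841$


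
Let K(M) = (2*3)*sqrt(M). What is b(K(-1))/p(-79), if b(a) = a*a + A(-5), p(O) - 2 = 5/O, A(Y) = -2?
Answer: -3002/153 ≈ -19.621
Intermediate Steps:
p(O) = 2 + 5/O
K(M) = 6*sqrt(M)
b(a) = -2 + a**2 (b(a) = a*a - 2 = a**2 - 2 = -2 + a**2)
b(K(-1))/p(-79) = (-2 + (6*sqrt(-1))**2)/(2 + 5/(-79)) = (-2 + (6*I)**2)/(2 + 5*(-1/79)) = (-2 - 36)/(2 - 5/79) = -38/153/79 = -38*79/153 = -3002/153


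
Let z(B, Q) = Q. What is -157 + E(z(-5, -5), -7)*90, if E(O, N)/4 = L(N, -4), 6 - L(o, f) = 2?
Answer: 1283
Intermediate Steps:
L(o, f) = 4 (L(o, f) = 6 - 1*2 = 6 - 2 = 4)
E(O, N) = 16 (E(O, N) = 4*4 = 16)
-157 + E(z(-5, -5), -7)*90 = -157 + 16*90 = -157 + 1440 = 1283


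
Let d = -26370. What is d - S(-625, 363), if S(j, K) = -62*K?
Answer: -3864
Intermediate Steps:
d - S(-625, 363) = -26370 - (-62)*363 = -26370 - 1*(-22506) = -26370 + 22506 = -3864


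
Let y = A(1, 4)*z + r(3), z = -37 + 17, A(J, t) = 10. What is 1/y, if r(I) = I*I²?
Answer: -1/173 ≈ -0.0057803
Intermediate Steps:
r(I) = I³
z = -20
y = -173 (y = 10*(-20) + 3³ = -200 + 27 = -173)
1/y = 1/(-173) = -1/173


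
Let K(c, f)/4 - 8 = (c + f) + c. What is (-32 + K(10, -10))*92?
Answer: 3680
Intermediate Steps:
K(c, f) = 32 + 4*f + 8*c (K(c, f) = 32 + 4*((c + f) + c) = 32 + 4*(f + 2*c) = 32 + (4*f + 8*c) = 32 + 4*f + 8*c)
(-32 + K(10, -10))*92 = (-32 + (32 + 4*(-10) + 8*10))*92 = (-32 + (32 - 40 + 80))*92 = (-32 + 72)*92 = 40*92 = 3680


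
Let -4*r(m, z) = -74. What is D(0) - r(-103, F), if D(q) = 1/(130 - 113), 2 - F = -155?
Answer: -627/34 ≈ -18.441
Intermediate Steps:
F = 157 (F = 2 - 1*(-155) = 2 + 155 = 157)
r(m, z) = 37/2 (r(m, z) = -1/4*(-74) = 37/2)
D(q) = 1/17
D(0) - r(-103, F) = 1/17 - 1*37/2 = 1/17 - 37/2 = -627/34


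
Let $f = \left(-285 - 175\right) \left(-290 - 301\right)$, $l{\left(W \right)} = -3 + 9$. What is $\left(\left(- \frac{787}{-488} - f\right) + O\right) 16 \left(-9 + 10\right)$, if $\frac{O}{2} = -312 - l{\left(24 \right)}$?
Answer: $- \frac{265954522}{61} \approx -4.3599 \cdot 10^{6}$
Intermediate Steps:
$l{\left(W \right)} = 6$
$f = 271860$ ($f = \left(-460\right) \left(-591\right) = 271860$)
$O = -636$ ($O = 2 \left(-312 - 6\right) = 2 \left(-318\right) = -636$)
$\left(\left(- \frac{787}{-488} - f\right) + O\right) 16 \left(-9 + 10\right) = \left(\left(- \frac{787}{-488} - 271860\right) - 636\right) 16 \left(-9 + 10\right) = \left(\left(\left(-787\right) \left(- \frac{1}{488}\right) - 271860\right) - 636\right) 16 \cdot 1 = \left(\left(\frac{787}{488} - 271860\right) - 636\right) 16 = \left(- \frac{132666893}{488} - 636\right) 16 = \left(- \frac{132977261}{488}\right) 16 = - \frac{265954522}{61}$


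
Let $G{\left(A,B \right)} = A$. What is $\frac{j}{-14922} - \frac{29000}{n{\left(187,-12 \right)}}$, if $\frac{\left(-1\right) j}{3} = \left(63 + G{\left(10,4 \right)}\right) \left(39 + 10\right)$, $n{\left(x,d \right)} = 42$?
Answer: $- \frac{24015961}{34818} \approx -689.76$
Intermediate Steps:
$j = -10731$ ($j = - 3 \left(63 + 10\right) \left(39 + 10\right) = - 3 \cdot 73 \cdot 49 = \left(-3\right) 3577 = -10731$)
$\frac{j}{-14922} - \frac{29000}{n{\left(187,-12 \right)}} = - \frac{10731}{-14922} - \frac{29000}{42} = \left(-10731\right) \left(- \frac{1}{14922}\right) - \frac{14500}{21} = \frac{3577}{4974} - \frac{14500}{21} = - \frac{24015961}{34818}$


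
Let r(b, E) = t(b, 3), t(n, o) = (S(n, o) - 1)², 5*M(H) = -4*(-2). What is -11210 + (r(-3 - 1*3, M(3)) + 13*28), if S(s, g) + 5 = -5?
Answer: -10725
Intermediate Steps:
S(s, g) = -10 (S(s, g) = -5 - 5 = -10)
M(H) = 8/5 (M(H) = (-4*(-2))/5 = (⅕)*8 = 8/5)
t(n, o) = 121 (t(n, o) = (-10 - 1)² = (-11)² = 121)
r(b, E) = 121
-11210 + (r(-3 - 1*3, M(3)) + 13*28) = -11210 + (121 + 13*28) = -11210 + (121 + 364) = -11210 + 485 = -10725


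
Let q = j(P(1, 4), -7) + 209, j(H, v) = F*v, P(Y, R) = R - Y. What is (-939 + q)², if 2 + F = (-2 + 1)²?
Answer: 522729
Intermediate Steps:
F = -1 (F = -2 + (-2 + 1)² = -2 + (-1)² = -2 + 1 = -1)
j(H, v) = -v
q = 216 (q = -1*(-7) + 209 = 7 + 209 = 216)
(-939 + q)² = (-939 + 216)² = (-723)² = 522729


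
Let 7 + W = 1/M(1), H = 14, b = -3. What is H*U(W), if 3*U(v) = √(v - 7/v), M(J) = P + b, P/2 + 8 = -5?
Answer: 7*I*√52843191/4437 ≈ 11.468*I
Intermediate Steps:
P = -26 (P = -16 + 2*(-5) = -16 - 10 = -26)
M(J) = -29 (M(J) = -26 - 3 = -29)
W = -204/29 (W = -7 + 1/(-29) = -7 - 1/29 = -204/29 ≈ -7.0345)
U(v) = √(v - 7/v)/3
H*U(W) = 14*(√(-204/29 - 7/(-204/29))/3) = 14*(√(-204/29 - 7*(-29/204))/3) = 14*(√(-204/29 + 203/204)/3) = 14*(√(-35729/5916)/3) = 14*((I*√52843191/2958)/3) = 14*(I*√52843191/8874) = 7*I*√52843191/4437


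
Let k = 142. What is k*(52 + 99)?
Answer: 21442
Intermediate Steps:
k*(52 + 99) = 142*(52 + 99) = 142*151 = 21442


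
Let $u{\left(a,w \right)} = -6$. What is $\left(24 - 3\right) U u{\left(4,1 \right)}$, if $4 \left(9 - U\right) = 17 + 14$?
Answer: $- \frac{315}{2} \approx -157.5$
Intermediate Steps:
$U = \frac{5}{4}$ ($U = 9 - \frac{17 + 14}{4} = 9 - \frac{31}{4} = \frac{5}{4} \approx 1.25$)
$\left(24 - 3\right) U u{\left(4,1 \right)} = \left(24 - 3\right) \frac{5}{4} \left(-6\right) = 21 \cdot \frac{5}{4} \left(-6\right) = \frac{105}{4} \left(-6\right) = - \frac{315}{2}$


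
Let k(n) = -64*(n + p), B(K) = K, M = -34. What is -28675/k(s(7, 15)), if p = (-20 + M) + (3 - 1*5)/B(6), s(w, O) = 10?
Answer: -86025/8512 ≈ -10.106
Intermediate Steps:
p = -163/3 (p = (-20 - 34) + (3 - 1*5)/6 = -54 + (3 - 5)*(⅙) = -54 - 2*⅙ = -54 - ⅓ = -163/3 ≈ -54.333)
k(n) = 10432/3 - 64*n (k(n) = -64*(n - 163/3) = -64*(-163/3 + n) = 10432/3 - 64*n)
-28675/k(s(7, 15)) = -28675/(10432/3 - 64*10) = -28675/(10432/3 - 640) = -28675/8512/3 = -28675*3/8512 = -86025/8512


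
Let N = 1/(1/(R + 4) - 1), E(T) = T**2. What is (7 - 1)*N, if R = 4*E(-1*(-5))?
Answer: -624/103 ≈ -6.0583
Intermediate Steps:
R = 100 (R = 4*(-1*(-5))**2 = 4*5**2 = 4*25 = 100)
N = -104/103 (N = 1/(1/(100 + 4) - 1) = 1/(1/104 - 1) = 1/(-103/104) = -104/103 ≈ -1.0097)
(7 - 1)*N = (7 - 1)*(-104/103) = 6*(-104/103) = -624/103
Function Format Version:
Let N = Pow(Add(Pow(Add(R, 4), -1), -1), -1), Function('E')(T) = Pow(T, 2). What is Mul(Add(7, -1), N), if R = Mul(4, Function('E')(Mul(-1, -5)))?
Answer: Rational(-624, 103) ≈ -6.0583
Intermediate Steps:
R = 100 (R = Mul(4, Pow(Mul(-1, -5), 2)) = Mul(4, Pow(5, 2)) = Mul(4, 25) = 100)
N = Rational(-104, 103) (N = Pow(Add(Pow(Add(100, 4), -1), -1), -1) = Pow(Add(Pow(104, -1), -1), -1) = Pow(Add(Rational(1, 104), -1), -1) = Pow(Rational(-103, 104), -1) = Rational(-104, 103) ≈ -1.0097)
Mul(Add(7, -1), N) = Mul(Add(7, -1), Rational(-104, 103)) = Mul(6, Rational(-104, 103)) = Rational(-624, 103)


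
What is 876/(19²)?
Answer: 876/361 ≈ 2.4266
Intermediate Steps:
876/(19²) = 876/361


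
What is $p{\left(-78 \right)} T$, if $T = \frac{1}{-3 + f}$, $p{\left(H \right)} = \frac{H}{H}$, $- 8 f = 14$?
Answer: $- \frac{4}{19} \approx -0.21053$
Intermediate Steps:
$f = - \frac{7}{4}$ ($f = \left(- \frac{1}{8}\right) 14 = - \frac{7}{4} \approx -1.75$)
$p{\left(H \right)} = 1$
$T = - \frac{4}{19}$ ($T = \frac{1}{-3 - \frac{7}{4}} = \frac{1}{- \frac{19}{4}} = - \frac{4}{19} \approx -0.21053$)
$p{\left(-78 \right)} T = 1 \left(- \frac{4}{19}\right) = - \frac{4}{19}$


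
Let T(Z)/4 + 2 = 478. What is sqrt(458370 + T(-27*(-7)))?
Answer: sqrt(460274) ≈ 678.43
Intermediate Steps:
T(Z) = 1904 (T(Z) = -8 + 4*478 = -8 + 1912 = 1904)
sqrt(458370 + T(-27*(-7))) = sqrt(458370 + 1904) = sqrt(460274)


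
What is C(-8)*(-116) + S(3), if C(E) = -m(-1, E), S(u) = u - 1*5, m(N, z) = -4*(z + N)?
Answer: 4174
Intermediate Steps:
m(N, z) = -4*N - 4*z (m(N, z) = -4*(N + z) = -4*N - 4*z)
S(u) = -5 + u (S(u) = u - 5 = -5 + u)
C(E) = -4 + 4*E (C(E) = -(-4*(-1) - 4*E) = -(4 - 4*E) = -4 + 4*E)
C(-8)*(-116) + S(3) = (-4 + 4*(-8))*(-116) + (-5 + 3) = (-4 - 32)*(-116) - 2 = -36*(-116) - 2 = 4176 - 2 = 4174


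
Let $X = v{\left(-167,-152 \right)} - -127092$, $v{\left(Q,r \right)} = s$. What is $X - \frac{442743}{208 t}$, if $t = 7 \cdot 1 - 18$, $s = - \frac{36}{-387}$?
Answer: $\frac{12522866429}{98384} \approx 1.2729 \cdot 10^{5}$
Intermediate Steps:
$s = \frac{4}{43}$ ($s = \left(-36\right) \left(- \frac{1}{387}\right) = \frac{4}{43} \approx 0.093023$)
$t = -11$ ($t = 7 - 18 = -11$)
$v{\left(Q,r \right)} = \frac{4}{43}$
$X = \frac{5464960}{43}$ ($X = \frac{4}{43} - -127092 = \frac{4}{43} + 127092 = \frac{5464960}{43} \approx 1.2709 \cdot 10^{5}$)
$X - \frac{442743}{208 t} = \frac{5464960}{43} - \frac{442743}{208 \left(-11\right)} = \frac{5464960}{43} - \frac{442743}{-2288} = \frac{5464960}{43} - 442743 \left(- \frac{1}{2288}\right) = \frac{5464960}{43} - - \frac{442743}{2288} = \frac{5464960}{43} + \frac{442743}{2288} = \frac{12522866429}{98384}$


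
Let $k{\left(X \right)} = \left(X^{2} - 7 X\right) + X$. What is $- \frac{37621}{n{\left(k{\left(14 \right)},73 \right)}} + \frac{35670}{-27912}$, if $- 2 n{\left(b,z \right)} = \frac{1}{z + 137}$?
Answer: $\frac{73505408695}{4652} \approx 1.5801 \cdot 10^{7}$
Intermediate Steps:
$k{\left(X \right)} = X^{2} - 6 X$
$n{\left(b,z \right)} = - \frac{1}{2 \left(137 + z\right)}$ ($n{\left(b,z \right)} = - \frac{1}{2 \left(z + 137\right)} = - \frac{1}{2 \left(137 + z\right)}$)
$- \frac{37621}{n{\left(k{\left(14 \right)},73 \right)}} + \frac{35670}{-27912} = - \frac{37621}{\left(-1\right) \frac{1}{274 + 2 \cdot 73}} + \frac{35670}{-27912} = - \frac{37621}{\left(-1\right) \frac{1}{274 + 146}} + 35670 \left(- \frac{1}{27912}\right) = - \frac{37621}{\left(-1\right) \frac{1}{420}} - \frac{5945}{4652} = - \frac{37621}{- \frac{1}{420}} - \frac{5945}{4652} = \left(-37621\right) \left(-420\right) - \frac{5945}{4652} = 15800820 - \frac{5945}{4652} = \frac{73505408695}{4652}$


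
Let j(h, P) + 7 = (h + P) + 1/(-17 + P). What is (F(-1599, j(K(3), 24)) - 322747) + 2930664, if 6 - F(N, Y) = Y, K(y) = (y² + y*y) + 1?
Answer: 18255208/7 ≈ 2.6079e+6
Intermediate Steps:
K(y) = 1 + 2*y² (K(y) = (y² + y²) + 1 = 2*y² + 1 = 1 + 2*y²)
j(h, P) = -7 + P + h + 1/(-17 + P) (j(h, P) = -7 + ((h + P) + 1/(-17 + P)) = -7 + ((P + h) + 1/(-17 + P)) = -7 + (P + h + 1/(-17 + P)) = -7 + P + h + 1/(-17 + P))
F(N, Y) = 6 - Y
(F(-1599, j(K(3), 24)) - 322747) + 2930664 = ((6 - (120 + 24² - 24*24 - 17*(1 + 2*3²) + 24*(1 + 2*3²))/(-17 + 24)) - 322747) + 2930664 = ((6 - (120 + 576 - 576 - 17*(1 + 2*9) + 24*(1 + 2*9))/7) - 322747) + 2930664 = ((6 - (120 + 576 - 576 - 17*(1 + 18) + 24*(1 + 18))/7) - 322747) + 2930664 = ((6 - (120 + 576 - 576 - 17*19 + 24*19)/7) - 322747) + 2930664 = ((6 - (120 + 576 - 576 - 323 + 456)/7) - 322747) + 2930664 = ((6 - 253/7) - 322747) + 2930664 = (-211/7 - 322747) + 2930664 = -2259440/7 + 2930664 = 18255208/7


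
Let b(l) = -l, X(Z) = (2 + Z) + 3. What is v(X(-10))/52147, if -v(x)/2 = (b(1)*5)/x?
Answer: -2/52147 ≈ -3.8353e-5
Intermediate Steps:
X(Z) = 5 + Z
v(x) = 10/x (v(x) = -2*-1*1*5/x = -2*(-1*5)/x = -(-10)/x = 10/x)
v(X(-10))/52147 = (10/(5 - 10))/52147 = (10/(-5))*(1/52147) = (10*(-⅕))*(1/52147) = -2*1/52147 = -2/52147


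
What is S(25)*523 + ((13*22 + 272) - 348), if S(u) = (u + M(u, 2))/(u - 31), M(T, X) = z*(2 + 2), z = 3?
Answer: -18091/6 ≈ -3015.2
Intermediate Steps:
M(T, X) = 12 (M(T, X) = 3*(2 + 2) = 3*4 = 12)
S(u) = (12 + u)/(-31 + u) (S(u) = (u + 12)/(u - 31) = (12 + u)/(-31 + u))
S(25)*523 + ((13*22 + 272) - 348) = ((12 + 25)/(-31 + 25))*523 + ((13*22 + 272) - 348) = (37/(-6))*523 + ((286 + 272) - 348) = -⅙*37*523 + (558 - 348) = -37/6*523 + 210 = -19351/6 + 210 = -18091/6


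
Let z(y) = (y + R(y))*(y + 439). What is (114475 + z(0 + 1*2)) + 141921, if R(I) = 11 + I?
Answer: 263011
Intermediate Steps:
z(y) = (11 + 2*y)*(439 + y) (z(y) = (y + (11 + y))*(y + 439) = (11 + 2*y)*(439 + y))
(114475 + z(0 + 1*2)) + 141921 = (114475 + (4829 + 2*(0 + 1*2)² + 889*(0 + 1*2))) + 141921 = (114475 + (4829 + 2*(0 + 2)² + 889*(0 + 2))) + 141921 = (114475 + (4829 + 2*2² + 889*2)) + 141921 = (114475 + (4829 + 2*4 + 1778)) + 141921 = (114475 + (4829 + 8 + 1778)) + 141921 = (114475 + 6615) + 141921 = 121090 + 141921 = 263011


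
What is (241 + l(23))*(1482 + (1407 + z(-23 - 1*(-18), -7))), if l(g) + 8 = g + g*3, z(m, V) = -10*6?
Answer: 919425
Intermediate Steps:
z(m, V) = -60
l(g) = -8 + 4*g (l(g) = -8 + (g + g*3) = -8 + (g + 3*g) = -8 + 4*g)
(241 + l(23))*(1482 + (1407 + z(-23 - 1*(-18), -7))) = (241 + (-8 + 4*23))*(1482 + (1407 - 60)) = (241 + (-8 + 92))*(1482 + 1347) = (241 + 84)*2829 = 325*2829 = 919425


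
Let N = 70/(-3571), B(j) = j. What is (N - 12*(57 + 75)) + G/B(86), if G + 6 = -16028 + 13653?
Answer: -494964475/307106 ≈ -1611.7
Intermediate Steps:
G = -2381 (G = -6 + (-16028 + 13653) = -6 - 2375 = -2381)
N = -70/3571 (N = 70*(-1/3571) = -70/3571 ≈ -0.019602)
(N - 12*(57 + 75)) + G/B(86) = (-70/3571 - 12*(57 + 75)) - 2381/86 = (-70/3571 - 12*132) - 2381*1/86 = (-70/3571 - 1584) - 2381/86 = -5656534/3571 - 2381/86 = -494964475/307106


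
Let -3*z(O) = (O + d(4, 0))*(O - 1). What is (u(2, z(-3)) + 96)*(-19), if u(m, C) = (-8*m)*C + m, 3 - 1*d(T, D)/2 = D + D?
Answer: -646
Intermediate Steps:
d(T, D) = 6 - 4*D (d(T, D) = 6 - 2*(D + D) = 6 - 4*D)
z(O) = -(-1 + O)*(6 + O)/3 (z(O) = -(O + (6 - 4*0))*(O - 1)/3 = -(O + (6 + 0))*(-1 + O)/3 = -(O + 6)*(-1 + O)/3 = -(6 + O)*(-1 + O)/3 = -(-1 + O)*(6 + O)/3)
u(m, C) = m - 8*C*m (u(m, C) = -8*C*m + m = m - 8*C*m)
(u(2, z(-3)) + 96)*(-19) = (2*(1 - 8*(2 - 5/3*(-3) - ⅓*(-3)²)) + 96)*(-19) = (2*(1 - 8*(2 + 5 - ⅓*9)) + 96)*(-19) = (2*(1 - 8*(2 + 5 - 3)) + 96)*(-19) = (2*(1 - 8*4) + 96)*(-19) = (2*(1 - 32) + 96)*(-19) = (2*(-31) + 96)*(-19) = (-62 + 96)*(-19) = 34*(-19) = -646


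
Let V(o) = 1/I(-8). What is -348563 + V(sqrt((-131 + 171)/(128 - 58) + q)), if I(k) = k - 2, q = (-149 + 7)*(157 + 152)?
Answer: -3485631/10 ≈ -3.4856e+5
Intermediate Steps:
q = -43878 (q = -142*309 = -43878)
I(k) = -2 + k
V(o) = -1/10 (V(o) = 1/(-2 - 8) = 1/(-10) = -1/10)
-348563 + V(sqrt((-131 + 171)/(128 - 58) + q)) = -348563 - 1/10 = -3485631/10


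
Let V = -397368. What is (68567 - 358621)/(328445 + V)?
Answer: 290054/68923 ≈ 4.2084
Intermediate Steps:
(68567 - 358621)/(328445 + V) = (68567 - 358621)/(328445 - 397368) = -290054/(-68923) = -290054*(-1/68923) = 290054/68923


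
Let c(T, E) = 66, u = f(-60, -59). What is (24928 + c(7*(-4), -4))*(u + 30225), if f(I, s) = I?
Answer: 753944010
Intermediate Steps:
u = -60
(24928 + c(7*(-4), -4))*(u + 30225) = (24928 + 66)*(-60 + 30225) = 24994*30165 = 753944010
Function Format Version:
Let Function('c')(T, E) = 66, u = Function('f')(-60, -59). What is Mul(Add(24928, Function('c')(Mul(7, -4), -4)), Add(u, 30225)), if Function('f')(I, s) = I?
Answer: 753944010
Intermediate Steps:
u = -60
Mul(Add(24928, Function('c')(Mul(7, -4), -4)), Add(u, 30225)) = Mul(Add(24928, 66), Add(-60, 30225)) = Mul(24994, 30165) = 753944010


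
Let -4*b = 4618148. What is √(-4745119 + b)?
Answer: 2*I*√1474914 ≈ 2428.9*I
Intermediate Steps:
b = -1154537 (b = -¼*4618148 = -1154537)
√(-4745119 + b) = √(-4745119 - 1154537) = √(-5899656) = 2*I*√1474914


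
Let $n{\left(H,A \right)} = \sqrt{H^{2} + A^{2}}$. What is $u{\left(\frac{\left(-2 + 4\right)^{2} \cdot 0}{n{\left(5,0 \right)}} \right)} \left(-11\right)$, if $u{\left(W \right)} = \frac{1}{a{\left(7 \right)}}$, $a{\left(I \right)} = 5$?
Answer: $- \frac{11}{5} \approx -2.2$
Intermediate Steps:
$n{\left(H,A \right)} = \sqrt{A^{2} + H^{2}}$
$u{\left(W \right)} = \frac{1}{5}$
$u{\left(\frac{\left(-2 + 4\right)^{2} \cdot 0}{n{\left(5,0 \right)}} \right)} \left(-11\right) = \frac{1}{5} \left(-11\right) = - \frac{11}{5}$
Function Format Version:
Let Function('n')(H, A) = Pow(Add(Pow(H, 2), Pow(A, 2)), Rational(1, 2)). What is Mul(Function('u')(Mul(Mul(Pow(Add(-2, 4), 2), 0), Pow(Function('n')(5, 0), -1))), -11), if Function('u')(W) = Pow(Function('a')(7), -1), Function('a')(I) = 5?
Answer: Rational(-11, 5) ≈ -2.2000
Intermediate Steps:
Function('n')(H, A) = Pow(Add(Pow(A, 2), Pow(H, 2)), Rational(1, 2))
Function('u')(W) = Rational(1, 5) (Function('u')(W) = Pow(5, -1) = Rational(1, 5))
Mul(Function('u')(Mul(Mul(Pow(Add(-2, 4), 2), 0), Pow(Function('n')(5, 0), -1))), -11) = Mul(Rational(1, 5), -11) = Rational(-11, 5)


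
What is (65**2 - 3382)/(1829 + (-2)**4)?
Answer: 281/615 ≈ 0.45691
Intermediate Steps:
(65**2 - 3382)/(1829 + (-2)**4) = (4225 - 3382)/(1829 + 16) = 843/1845 = 843*(1/1845) = 281/615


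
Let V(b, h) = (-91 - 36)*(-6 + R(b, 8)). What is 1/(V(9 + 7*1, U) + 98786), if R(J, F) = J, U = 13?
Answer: 1/97516 ≈ 1.0255e-5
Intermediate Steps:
V(b, h) = 762 - 127*b (V(b, h) = (-91 - 36)*(-6 + b) = -127*(-6 + b) = 762 - 127*b)
1/(V(9 + 7*1, U) + 98786) = 1/((762 - 127*(9 + 7*1)) + 98786) = 1/((762 - 127*(9 + 7)) + 98786) = 1/((762 - 127*16) + 98786) = 1/((762 - 2032) + 98786) = 1/(-1270 + 98786) = 1/97516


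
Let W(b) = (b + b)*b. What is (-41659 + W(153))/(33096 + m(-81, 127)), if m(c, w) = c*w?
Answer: 5159/22809 ≈ 0.22618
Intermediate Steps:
W(b) = 2*b**2 (W(b) = (2*b)*b = 2*b**2)
(-41659 + W(153))/(33096 + m(-81, 127)) = (-41659 + 2*153**2)/(33096 - 81*127) = (-41659 + 2*23409)/(33096 - 10287) = (-41659 + 46818)/22809 = 5159*(1/22809) = 5159/22809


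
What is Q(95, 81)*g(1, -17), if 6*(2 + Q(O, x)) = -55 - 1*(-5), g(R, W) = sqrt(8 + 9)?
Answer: -31*sqrt(17)/3 ≈ -42.605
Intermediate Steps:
g(R, W) = sqrt(17)
Q(O, x) = -31/3 (Q(O, x) = -2 + (-55 - 1*(-5))/6 = -2 + (-55 + 5)/6 = -2 + (1/6)*(-50) = -2 - 25/3 = -31/3)
Q(95, 81)*g(1, -17) = -31*sqrt(17)/3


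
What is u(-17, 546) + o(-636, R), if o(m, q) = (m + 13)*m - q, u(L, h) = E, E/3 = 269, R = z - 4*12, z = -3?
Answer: 397086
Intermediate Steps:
R = -51 (R = -3 - 4*12 = -3 - 48 = -51)
E = 807 (E = 3*269 = 807)
u(L, h) = 807
o(m, q) = -q + m*(13 + m) (o(m, q) = (13 + m)*m - q = m*(13 + m) - q = -q + m*(13 + m))
u(-17, 546) + o(-636, R) = 807 + ((-636)² - 1*(-51) + 13*(-636)) = 807 + (404496 + 51 - 8268) = 807 + 396279 = 397086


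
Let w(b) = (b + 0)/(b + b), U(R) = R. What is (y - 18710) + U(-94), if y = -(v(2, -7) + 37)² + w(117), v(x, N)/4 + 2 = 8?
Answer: -45049/2 ≈ -22525.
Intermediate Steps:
v(x, N) = 24 (v(x, N) = -8 + 4*8 = -8 + 32 = 24)
w(b) = ½ (w(b) = b/((2*b)) = b*(1/(2*b)) = ½)
y = -7441/2 (y = -(24 + 37)² + ½ = -1*61² + ½ = -1*3721 + ½ = -3721 + ½ = -7441/2 ≈ -3720.5)
(y - 18710) + U(-94) = (-7441/2 - 18710) - 94 = -44861/2 - 94 = -45049/2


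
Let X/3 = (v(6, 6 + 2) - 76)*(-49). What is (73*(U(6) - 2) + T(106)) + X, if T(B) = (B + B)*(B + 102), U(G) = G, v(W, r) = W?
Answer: 54678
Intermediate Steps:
T(B) = 2*B*(102 + B) (T(B) = (2*B)*(102 + B) = 2*B*(102 + B))
X = 10290 (X = 3*((6 - 76)*(-49)) = 3*(-70*(-49)) = 3*3430 = 10290)
(73*(U(6) - 2) + T(106)) + X = (73*(6 - 2) + 2*106*(102 + 106)) + 10290 = (73*4 + 2*106*208) + 10290 = (292 + 44096) + 10290 = 44388 + 10290 = 54678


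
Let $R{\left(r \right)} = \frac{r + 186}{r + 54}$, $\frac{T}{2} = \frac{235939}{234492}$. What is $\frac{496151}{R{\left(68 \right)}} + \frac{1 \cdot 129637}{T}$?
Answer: $\frac{9071069920283}{29964253} \approx 3.0273 \cdot 10^{5}$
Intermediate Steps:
$T = \frac{235939}{117246}$ ($T = 2 \cdot \frac{235939}{234492} = \frac{235939}{117246} \approx 2.0123$)
$R{\left(r \right)} = \frac{186 + r}{54 + r}$
$\frac{496151}{R{\left(68 \right)}} + \frac{1 \cdot 129637}{T} = \frac{496151}{\frac{1}{54 + 68} \left(186 + 68\right)} + \frac{1 \cdot 129637}{\frac{235939}{117246}} = \frac{496151}{\frac{1}{122} \cdot 254} + 129637 \cdot \frac{117246}{235939} = \frac{496151}{\frac{1}{122} \cdot 254} + \frac{15199419702}{235939} = \frac{496151}{\frac{127}{61}} + \frac{15199419702}{235939} = 496151 \cdot \frac{61}{127} + \frac{15199419702}{235939} = \frac{30265211}{127} + \frac{15199419702}{235939} = \frac{9071069920283}{29964253}$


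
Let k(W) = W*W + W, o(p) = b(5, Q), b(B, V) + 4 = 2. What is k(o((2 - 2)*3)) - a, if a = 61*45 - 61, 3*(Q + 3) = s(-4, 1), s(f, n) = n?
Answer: -2682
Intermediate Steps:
Q = -8/3 (Q = -3 + (⅓)*1 = -3 + ⅓ = -8/3 ≈ -2.6667)
b(B, V) = -2 (b(B, V) = -4 + 2 = -2)
o(p) = -2
a = 2684 (a = 2745 - 61 = 2684)
k(W) = W + W² (k(W) = W² + W = W + W²)
k(o((2 - 2)*3)) - a = -2*(1 - 2) - 1*2684 = -2*(-1) - 2684 = 2 - 2684 = -2682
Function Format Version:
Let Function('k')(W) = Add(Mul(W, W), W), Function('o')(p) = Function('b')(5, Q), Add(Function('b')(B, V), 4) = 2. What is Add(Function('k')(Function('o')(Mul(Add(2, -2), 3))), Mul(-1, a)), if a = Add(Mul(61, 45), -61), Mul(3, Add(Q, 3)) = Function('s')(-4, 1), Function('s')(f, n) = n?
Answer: -2682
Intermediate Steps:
Q = Rational(-8, 3) (Q = Add(-3, Mul(Rational(1, 3), 1)) = Add(-3, Rational(1, 3)) = Rational(-8, 3) ≈ -2.6667)
Function('b')(B, V) = -2 (Function('b')(B, V) = Add(-4, 2) = -2)
Function('o')(p) = -2
a = 2684 (a = Add(2745, -61) = 2684)
Function('k')(W) = Add(W, Pow(W, 2)) (Function('k')(W) = Add(Pow(W, 2), W) = Add(W, Pow(W, 2)))
Add(Function('k')(Function('o')(Mul(Add(2, -2), 3))), Mul(-1, a)) = Add(Mul(-2, Add(1, -2)), Mul(-1, 2684)) = Add(Mul(-2, -1), -2684) = Add(2, -2684) = -2682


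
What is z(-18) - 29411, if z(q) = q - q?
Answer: -29411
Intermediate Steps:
z(q) = 0
z(-18) - 29411 = 0 - 29411 = -29411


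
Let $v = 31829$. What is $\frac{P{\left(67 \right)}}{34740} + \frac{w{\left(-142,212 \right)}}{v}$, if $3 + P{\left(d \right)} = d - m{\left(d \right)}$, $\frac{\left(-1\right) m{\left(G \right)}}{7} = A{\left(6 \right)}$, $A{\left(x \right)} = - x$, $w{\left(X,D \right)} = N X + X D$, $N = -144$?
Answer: $- \frac{167374601}{552869730} \approx -0.30274$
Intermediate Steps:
$w{\left(X,D \right)} = - 144 X + D X$ ($w{\left(X,D \right)} = - 144 X + X D = - 144 X + D X$)
$m{\left(G \right)} = 42$ ($m{\left(G \right)} = - 7 \left(\left(-1\right) 6\right) = \left(-7\right) \left(-6\right) = 42$)
$P{\left(d \right)} = -45 + d$ ($P{\left(d \right)} = -3 + \left(d - 42\right) = -3 + \left(-42 + d\right) = -45 + d$)
$\frac{P{\left(67 \right)}}{34740} + \frac{w{\left(-142,212 \right)}}{v} = \frac{-45 + 67}{34740} + \frac{\left(-142\right) \left(-144 + 212\right)}{31829} = 22 \cdot \frac{1}{34740} + \left(-142\right) 68 \cdot \frac{1}{31829} = \frac{11}{17370} - \frac{9656}{31829} = - \frac{167374601}{552869730}$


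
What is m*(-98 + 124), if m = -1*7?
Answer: -182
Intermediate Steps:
m = -7
m*(-98 + 124) = -7*(-98 + 124) = -7*26 = -182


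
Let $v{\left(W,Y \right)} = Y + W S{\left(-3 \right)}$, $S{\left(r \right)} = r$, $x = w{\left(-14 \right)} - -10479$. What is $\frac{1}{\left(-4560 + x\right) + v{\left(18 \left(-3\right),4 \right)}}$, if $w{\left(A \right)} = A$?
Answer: $\frac{1}{6071} \approx 0.00016472$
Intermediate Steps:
$x = 10465$ ($x = -14 - -10479 = -14 + 10479 = 10465$)
$v{\left(W,Y \right)} = Y - 3 W$ ($v{\left(W,Y \right)} = Y + W \left(-3\right) = Y - 3 W$)
$\frac{1}{\left(-4560 + x\right) + v{\left(18 \left(-3\right),4 \right)}} = \frac{1}{\left(-4560 + 10465\right) - \left(-4 + 3 \cdot 18 \left(-3\right)\right)} = \frac{1}{5905 + \left(4 - -162\right)} = \frac{1}{5905 + \left(4 + 162\right)} = \frac{1}{5905 + 166} = \frac{1}{6071}$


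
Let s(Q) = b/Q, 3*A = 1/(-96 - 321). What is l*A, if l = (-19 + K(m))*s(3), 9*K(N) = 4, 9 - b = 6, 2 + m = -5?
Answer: 167/11259 ≈ 0.014833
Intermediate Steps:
m = -7 (m = -2 - 5 = -7)
b = 3 (b = 9 - 1*6 = 9 - 6 = 3)
A = -1/1251 (A = 1/(3*(-96 - 321)) = (1/3)/(-417) = (1/3)*(-1/417) = -1/1251 ≈ -0.00079936)
K(N) = 4/9 (K(N) = (1/9)*4 = 4/9)
s(Q) = 3/Q
l = -167/9 (l = (-19 + 4/9)*(3/3) = -167/(3*3) = -167/9*1 = -167/9 ≈ -18.556)
l*A = -167/9*(-1/1251) = 167/11259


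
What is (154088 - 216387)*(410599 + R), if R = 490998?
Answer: -56168591503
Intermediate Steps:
(154088 - 216387)*(410599 + R) = (154088 - 216387)*(410599 + 490998) = -62299*901597 = -56168591503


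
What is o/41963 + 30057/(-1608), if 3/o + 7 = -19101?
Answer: -2008381198171/107445086536 ≈ -18.692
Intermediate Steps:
o = -3/19108 (o = 3/(-7 - 19101) = 3/(-19108) = 3*(-1/19108) = -3/19108 ≈ -0.00015700)
o/41963 + 30057/(-1608) = -3/19108/41963 + 30057/(-1608) = -3/19108*1/41963 + 30057*(-1/1608) = -3/801829004 - 10019/536 = -2008381198171/107445086536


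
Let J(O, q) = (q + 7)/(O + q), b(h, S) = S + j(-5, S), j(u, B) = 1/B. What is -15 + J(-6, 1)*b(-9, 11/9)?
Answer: -9041/495 ≈ -18.265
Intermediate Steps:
b(h, S) = S + 1/S
J(O, q) = (7 + q)/(O + q)
-15 + J(-6, 1)*b(-9, 11/9) = -15 + ((7 + 1)/(-6 + 1))*(11/9 + 1/(11/9)) = -15 + (8/(-5))*(11*(1/9) + 1/(11*(1/9))) = -15 + (-1/5*8)*(11/9 + 1/(11/9)) = -15 - 8*(11/9 + 9/11)/5 = -15 - 8/5*202/99 = -15 - 1616/495 = -9041/495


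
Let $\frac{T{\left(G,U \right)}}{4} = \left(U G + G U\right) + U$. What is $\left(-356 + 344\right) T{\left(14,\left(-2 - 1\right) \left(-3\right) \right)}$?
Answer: $-12528$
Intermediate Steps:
$T{\left(G,U \right)} = 4 U + 8 G U$ ($T{\left(G,U \right)} = 4 \left(\left(U G + G U\right) + U\right) = 4 \left(\left(G U + G U\right) + U\right) = 4 \left(2 G U + U\right) = 4 \left(U + 2 G U\right) = 4 U + 8 G U$)
$\left(-356 + 344\right) T{\left(14,\left(-2 - 1\right) \left(-3\right) \right)} = \left(-356 + 344\right) 4 \left(-2 - 1\right) \left(-3\right) \left(1 + 2 \cdot 14\right) = - 12 \cdot 4 \left(\left(-3\right) \left(-3\right)\right) \left(1 + 28\right) = - 12 \cdot 4 \cdot 9 \cdot 29 = \left(-12\right) 1044 = -12528$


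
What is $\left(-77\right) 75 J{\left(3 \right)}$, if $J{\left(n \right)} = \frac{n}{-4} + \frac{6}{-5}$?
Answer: $\frac{45045}{4} \approx 11261.0$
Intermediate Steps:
$J{\left(n \right)} = - \frac{6}{5} - \frac{n}{4}$ ($J{\left(n \right)} = n \left(- \frac{1}{4}\right) + 6 \left(- \frac{1}{5}\right) = - \frac{n}{4} - \frac{6}{5} = - \frac{6}{5} - \frac{n}{4}$)
$\left(-77\right) 75 J{\left(3 \right)} = \left(-77\right) 75 \left(- \frac{6}{5} - \frac{3}{4}\right) = - 5775 \left(- \frac{6}{5} - \frac{3}{4}\right) = \left(-5775\right) \left(- \frac{39}{20}\right) = \frac{45045}{4}$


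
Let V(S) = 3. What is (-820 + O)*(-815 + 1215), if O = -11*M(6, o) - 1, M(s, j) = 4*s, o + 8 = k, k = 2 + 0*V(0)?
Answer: -434000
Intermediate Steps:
k = 2 (k = 2 + 0*3 = 2 + 0 = 2)
o = -6 (o = -8 + 2 = -6)
O = -265 (O = -44*6 - 1 = -11*24 - 1 = -264 - 1 = -265)
(-820 + O)*(-815 + 1215) = (-820 - 265)*(-815 + 1215) = -1085*400 = -434000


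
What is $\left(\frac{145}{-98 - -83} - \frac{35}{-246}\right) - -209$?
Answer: $\frac{16357}{82} \approx 199.48$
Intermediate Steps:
$\left(\frac{145}{-98 - -83} - \frac{35}{-246}\right) - -209 = \left(\frac{145}{-98 + 83} - - \frac{35}{246}\right) + 209 = \left(\frac{145}{-15} + \frac{35}{246}\right) + 209 = \left(145 \left(- \frac{1}{15}\right) + \frac{35}{246}\right) + 209 = \left(- \frac{29}{3} + \frac{35}{246}\right) + 209 = - \frac{781}{82} + 209 = \frac{16357}{82}$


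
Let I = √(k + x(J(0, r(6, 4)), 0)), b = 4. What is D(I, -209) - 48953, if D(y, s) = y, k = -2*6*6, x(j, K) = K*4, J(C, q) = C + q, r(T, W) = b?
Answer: -48953 + 6*I*√2 ≈ -48953.0 + 8.4853*I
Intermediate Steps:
r(T, W) = 4
x(j, K) = 4*K
k = -72 (k = -12*6 = -72)
I = 6*I*√2 (I = √(-72 + 4*0) = √(-72 + 0) = √(-72) = 6*I*√2 ≈ 8.4853*I)
D(I, -209) - 48953 = 6*I*√2 - 48953 = -48953 + 6*I*√2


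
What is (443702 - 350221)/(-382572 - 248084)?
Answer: -93481/630656 ≈ -0.14823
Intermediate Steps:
(443702 - 350221)/(-382572 - 248084) = 93481/(-630656) = 93481*(-1/630656) = -93481/630656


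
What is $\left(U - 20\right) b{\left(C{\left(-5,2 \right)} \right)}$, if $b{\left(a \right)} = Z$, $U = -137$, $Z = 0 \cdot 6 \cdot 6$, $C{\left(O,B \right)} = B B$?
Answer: $0$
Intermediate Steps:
$C{\left(O,B \right)} = B^{2}$
$Z = 0$ ($Z = 0 \cdot 6 = 0$)
$b{\left(a \right)} = 0$
$\left(U - 20\right) b{\left(C{\left(-5,2 \right)} \right)} = \left(-137 - 20\right) 0 = \left(-157\right) 0 = 0$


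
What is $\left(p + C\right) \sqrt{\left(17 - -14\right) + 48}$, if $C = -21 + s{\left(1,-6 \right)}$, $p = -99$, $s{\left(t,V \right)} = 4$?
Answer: $- 116 \sqrt{79} \approx -1031.0$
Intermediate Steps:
$C = -17$ ($C = -21 + 4 = -17$)
$\left(p + C\right) \sqrt{\left(17 - -14\right) + 48} = \left(-99 - 17\right) \sqrt{\left(17 - -14\right) + 48} = - 116 \sqrt{\left(17 + 14\right) + 48} = - 116 \sqrt{31 + 48} = - 116 \sqrt{79}$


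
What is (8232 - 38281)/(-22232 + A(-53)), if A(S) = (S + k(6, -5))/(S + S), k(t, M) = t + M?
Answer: 1592597/1178270 ≈ 1.3516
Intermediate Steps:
k(t, M) = M + t
A(S) = (1 + S)/(2*S) (A(S) = (S + (-5 + 6))/(S + S) = (S + 1)/((2*S)) = (1 + S)*(1/(2*S)) = (1 + S)/(2*S))
(8232 - 38281)/(-22232 + A(-53)) = (8232 - 38281)/(-22232 + (½)*(1 - 53)/(-53)) = -30049/(-22232 + (½)*(-1/53)*(-52)) = -30049/(-22232 + 26/53) = -30049/(-1178270/53) = -30049*(-53/1178270) = 1592597/1178270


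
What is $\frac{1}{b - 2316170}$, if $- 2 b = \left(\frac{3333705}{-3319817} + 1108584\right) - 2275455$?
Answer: $- \frac{3319817}{5752359782734} \approx -5.7712 \cdot 10^{-7}$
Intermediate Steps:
$b = \frac{1936900758156}{3319817}$ ($b = - \frac{\left(\frac{3333705}{-3319817} + 1108584\right) - 2275455}{2} = - \frac{\left(3333705 \left(- \frac{1}{3319817}\right) + 1108584\right) - 2275455}{2} = - \frac{\left(- \frac{3333705}{3319817} + 1108584\right) - 2275455}{2} = - \frac{\frac{3680292675423}{3319817} - 2275455}{2} = \left(- \frac{1}{2}\right) \left(- \frac{3873801516312}{3319817}\right) = \frac{1936900758156}{3319817} \approx 5.8344 \cdot 10^{5}$)
$\frac{1}{b - 2316170} = \frac{1}{\frac{1936900758156}{3319817} - 2316170} = \frac{1}{- \frac{5752359782734}{3319817}} = - \frac{3319817}{5752359782734}$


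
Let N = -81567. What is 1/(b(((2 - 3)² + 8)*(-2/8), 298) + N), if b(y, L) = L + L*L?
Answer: 1/7535 ≈ 0.00013271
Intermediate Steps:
b(y, L) = L + L²
1/(b(((2 - 3)² + 8)*(-2/8), 298) + N) = 1/(298*(1 + 298) - 81567) = 1/(298*299 - 81567) = 1/(89102 - 81567) = 1/7535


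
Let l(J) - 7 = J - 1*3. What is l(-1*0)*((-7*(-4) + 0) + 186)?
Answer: 856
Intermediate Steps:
l(J) = 4 + J (l(J) = 7 + (J - 1*3) = 7 + (J - 3) = 7 + (-3 + J) = 4 + J)
l(-1*0)*((-7*(-4) + 0) + 186) = (4 - 1*0)*((-7*(-4) + 0) + 186) = (4 + 0)*((28 + 0) + 186) = 4*(28 + 186) = 4*214 = 856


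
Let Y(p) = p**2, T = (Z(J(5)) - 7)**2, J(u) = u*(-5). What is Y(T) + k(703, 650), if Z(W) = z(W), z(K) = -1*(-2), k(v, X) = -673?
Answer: -48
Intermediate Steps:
J(u) = -5*u
z(K) = 2
Z(W) = 2
T = 25 (T = (2 - 7)**2 = (-5)**2 = 25)
Y(T) + k(703, 650) = 25**2 - 673 = 625 - 673 = -48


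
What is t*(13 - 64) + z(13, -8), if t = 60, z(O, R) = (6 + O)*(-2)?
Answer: -3098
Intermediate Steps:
z(O, R) = -12 - 2*O
t*(13 - 64) + z(13, -8) = 60*(13 - 64) + (-12 - 2*13) = 60*(-51) + (-12 - 26) = -3060 - 38 = -3098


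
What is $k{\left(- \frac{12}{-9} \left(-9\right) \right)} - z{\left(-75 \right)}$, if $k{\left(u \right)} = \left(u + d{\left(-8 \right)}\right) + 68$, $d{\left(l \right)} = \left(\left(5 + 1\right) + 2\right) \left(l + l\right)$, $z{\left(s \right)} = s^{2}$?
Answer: $-5697$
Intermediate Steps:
$d{\left(l \right)} = 16 l$ ($d{\left(l \right)} = \left(6 + 2\right) 2 l = 8 \cdot 2 l = 16 l$)
$k{\left(u \right)} = -60 + u$ ($k{\left(u \right)} = \left(u + 16 \left(-8\right)\right) + 68 = \left(u - 128\right) + 68 = \left(-128 + u\right) + 68 = -60 + u$)
$k{\left(- \frac{12}{-9} \left(-9\right) \right)} - z{\left(-75 \right)} = \left(-60 + - \frac{12}{-9} \left(-9\right)\right) - \left(-75\right)^{2} = \left(-60 + \left(-12\right) \left(- \frac{1}{9}\right) \left(-9\right)\right) - 5625 = \left(-60 + \frac{4}{3} \left(-9\right)\right) - 5625 = \left(-60 - 12\right) - 5625 = -72 - 5625 = -5697$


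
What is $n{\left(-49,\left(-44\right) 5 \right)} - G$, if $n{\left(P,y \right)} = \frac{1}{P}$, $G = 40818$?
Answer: $- \frac{2000083}{49} \approx -40818.0$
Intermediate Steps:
$n{\left(-49,\left(-44\right) 5 \right)} - G = \frac{1}{-49} - 40818 = - \frac{1}{49} - 40818 = - \frac{2000083}{49}$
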